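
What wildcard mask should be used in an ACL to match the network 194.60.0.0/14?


Subnet mask: 255.252.0.0
Wildcard = 255.255.255.255 - subnet mask
255 - 255 = 0
255 - 252 = 3
255 - 0 = 255
255 - 0 = 255
Wildcard: 0.3.255.255


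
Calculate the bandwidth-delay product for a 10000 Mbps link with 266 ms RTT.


BDP = bandwidth * RTT
= 10000 Mbps * 266 ms
= 10000 * 1e6 * 266 / 1000 bits
= 2660000000 bits
= 332500000 bytes
= 324707.0312 KB
BDP = 2660000000 bits (332500000 bytes)


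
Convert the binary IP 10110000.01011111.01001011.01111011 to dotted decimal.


10110000 = 176
01011111 = 95
01001011 = 75
01111011 = 123
IP: 176.95.75.123


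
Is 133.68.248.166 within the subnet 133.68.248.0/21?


Subnet network: 133.68.248.0
Test IP AND mask: 133.68.248.0
Yes, 133.68.248.166 is in 133.68.248.0/21


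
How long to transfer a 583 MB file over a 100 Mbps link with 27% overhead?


Effective throughput = 100 * (1 - 27/100) = 73 Mbps
File size in Mb = 583 * 8 = 4664 Mb
Time = 4664 / 73
Time = 63.8904 seconds


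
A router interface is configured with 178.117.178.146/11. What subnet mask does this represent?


/11 means 11 network bits, 21 host bits
Binary: 11111111111000000000000000000000
Mask: 255.224.0.0


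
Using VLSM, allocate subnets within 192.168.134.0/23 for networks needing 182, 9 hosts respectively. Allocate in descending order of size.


182 hosts -> /24 (254 usable): 192.168.134.0/24
9 hosts -> /28 (14 usable): 192.168.135.0/28
Allocation: 192.168.134.0/24 (182 hosts, 254 usable); 192.168.135.0/28 (9 hosts, 14 usable)


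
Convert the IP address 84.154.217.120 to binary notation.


84 = 01010100
154 = 10011010
217 = 11011001
120 = 01111000
Binary: 01010100.10011010.11011001.01111000


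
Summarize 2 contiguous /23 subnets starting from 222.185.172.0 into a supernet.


Original prefix: /23
Number of subnets: 2 = 2^1
New prefix = 23 - 1 = 22
Supernet: 222.185.172.0/22


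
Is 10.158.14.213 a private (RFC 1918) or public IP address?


RFC 1918 private ranges:
  10.0.0.0/8 (10.0.0.0 - 10.255.255.255)
  172.16.0.0/12 (172.16.0.0 - 172.31.255.255)
  192.168.0.0/16 (192.168.0.0 - 192.168.255.255)
Private (in 10.0.0.0/8)


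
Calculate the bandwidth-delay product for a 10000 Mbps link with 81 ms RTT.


BDP = bandwidth * RTT
= 10000 Mbps * 81 ms
= 10000 * 1e6 * 81 / 1000 bits
= 810000000 bits
= 101250000 bytes
= 98876.9531 KB
BDP = 810000000 bits (101250000 bytes)


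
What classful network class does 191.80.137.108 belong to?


First octet: 191
Binary: 10111111
10xxxxxx -> Class B (128-191)
Class B, default mask 255.255.0.0 (/16)


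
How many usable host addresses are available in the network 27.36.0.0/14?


Host bits = 32 - 14 = 18
Total addresses = 2^18 = 262144
Usable = total - 2 (network and broadcast)
Usable hosts: 262142


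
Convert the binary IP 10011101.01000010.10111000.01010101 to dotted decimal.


10011101 = 157
01000010 = 66
10111000 = 184
01010101 = 85
IP: 157.66.184.85


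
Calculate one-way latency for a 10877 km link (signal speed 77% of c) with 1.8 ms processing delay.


Speed = 0.77 * 3e5 km/s = 231000 km/s
Propagation delay = 10877 / 231000 = 0.0471 s = 47.0866 ms
Processing delay = 1.8 ms
Total one-way latency = 48.8866 ms


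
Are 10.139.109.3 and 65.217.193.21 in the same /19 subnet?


Mask: 255.255.224.0
10.139.109.3 AND mask = 10.139.96.0
65.217.193.21 AND mask = 65.217.192.0
No, different subnets (10.139.96.0 vs 65.217.192.0)


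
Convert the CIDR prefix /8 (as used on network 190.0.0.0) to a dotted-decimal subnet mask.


/8 means 8 network bits, 24 host bits
Binary: 11111111000000000000000000000000
Mask: 255.0.0.0


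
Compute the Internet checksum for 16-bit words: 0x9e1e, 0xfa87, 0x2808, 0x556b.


Sum all words (with carry folding):
+ 0x9e1e = 0x9e1e
+ 0xfa87 = 0x98a6
+ 0x2808 = 0xc0ae
+ 0x556b = 0x161a
One's complement: ~0x161a
Checksum = 0xe9e5


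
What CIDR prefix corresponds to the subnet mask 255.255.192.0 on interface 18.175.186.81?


Binary: 11111111.11111111.11000000.00000000
Count leading 1s
Prefix: /18


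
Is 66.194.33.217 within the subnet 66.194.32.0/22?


Subnet network: 66.194.32.0
Test IP AND mask: 66.194.32.0
Yes, 66.194.33.217 is in 66.194.32.0/22


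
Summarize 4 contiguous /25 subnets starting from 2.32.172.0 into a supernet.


Original prefix: /25
Number of subnets: 4 = 2^2
New prefix = 25 - 2 = 23
Supernet: 2.32.172.0/23


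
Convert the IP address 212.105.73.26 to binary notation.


212 = 11010100
105 = 01101001
73 = 01001001
26 = 00011010
Binary: 11010100.01101001.01001001.00011010


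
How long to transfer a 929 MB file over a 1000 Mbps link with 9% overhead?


Effective throughput = 1000 * (1 - 9/100) = 910 Mbps
File size in Mb = 929 * 8 = 7432 Mb
Time = 7432 / 910
Time = 8.167 seconds


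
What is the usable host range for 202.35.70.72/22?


Network: 202.35.68.0
Broadcast: 202.35.71.255
First usable = network + 1
Last usable = broadcast - 1
Range: 202.35.68.1 to 202.35.71.254


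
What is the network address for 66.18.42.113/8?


IP:   01000010.00010010.00101010.01110001
Mask: 11111111.00000000.00000000.00000000
AND operation:
Net:  01000010.00000000.00000000.00000000
Network: 66.0.0.0/8


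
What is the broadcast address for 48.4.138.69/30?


Network: 48.4.138.68/30
Host bits = 2
Set all host bits to 1:
Broadcast: 48.4.138.71


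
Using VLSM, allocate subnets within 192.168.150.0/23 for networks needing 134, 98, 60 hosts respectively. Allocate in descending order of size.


134 hosts -> /24 (254 usable): 192.168.150.0/24
98 hosts -> /25 (126 usable): 192.168.151.0/25
60 hosts -> /26 (62 usable): 192.168.151.128/26
Allocation: 192.168.150.0/24 (134 hosts, 254 usable); 192.168.151.0/25 (98 hosts, 126 usable); 192.168.151.128/26 (60 hosts, 62 usable)


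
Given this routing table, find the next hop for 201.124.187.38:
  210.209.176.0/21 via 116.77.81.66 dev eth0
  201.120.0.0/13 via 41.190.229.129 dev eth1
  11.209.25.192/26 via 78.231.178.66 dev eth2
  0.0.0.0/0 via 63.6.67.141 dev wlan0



Longest prefix match for 201.124.187.38:
  /21 210.209.176.0: no
  /13 201.120.0.0: MATCH
  /26 11.209.25.192: no
  /0 0.0.0.0: MATCH
Selected: next-hop 41.190.229.129 via eth1 (matched /13)


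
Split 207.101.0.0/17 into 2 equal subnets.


New prefix = 17 + 1 = 18
Each subnet has 16384 addresses
  207.101.0.0/18
  207.101.64.0/18
Subnets: 207.101.0.0/18, 207.101.64.0/18


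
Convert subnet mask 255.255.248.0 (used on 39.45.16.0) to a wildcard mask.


Subnet mask: 255.255.248.0
Wildcard = 255.255.255.255 - subnet mask
255 - 255 = 0
255 - 255 = 0
255 - 248 = 7
255 - 0 = 255
Wildcard: 0.0.7.255


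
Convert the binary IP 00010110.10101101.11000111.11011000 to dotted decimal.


00010110 = 22
10101101 = 173
11000111 = 199
11011000 = 216
IP: 22.173.199.216


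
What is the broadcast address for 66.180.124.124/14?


Network: 66.180.0.0/14
Host bits = 18
Set all host bits to 1:
Broadcast: 66.183.255.255


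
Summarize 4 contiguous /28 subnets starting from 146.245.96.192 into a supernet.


Original prefix: /28
Number of subnets: 4 = 2^2
New prefix = 28 - 2 = 26
Supernet: 146.245.96.192/26


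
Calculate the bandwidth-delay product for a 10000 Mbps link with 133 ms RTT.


BDP = bandwidth * RTT
= 10000 Mbps * 133 ms
= 10000 * 1e6 * 133 / 1000 bits
= 1330000000 bits
= 166250000 bytes
= 162353.5156 KB
BDP = 1330000000 bits (166250000 bytes)


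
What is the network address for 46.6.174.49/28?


IP:   00101110.00000110.10101110.00110001
Mask: 11111111.11111111.11111111.11110000
AND operation:
Net:  00101110.00000110.10101110.00110000
Network: 46.6.174.48/28


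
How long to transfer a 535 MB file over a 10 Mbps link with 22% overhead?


Effective throughput = 10 * (1 - 22/100) = 7.8 Mbps
File size in Mb = 535 * 8 = 4280 Mb
Time = 4280 / 7.8
Time = 548.7179 seconds


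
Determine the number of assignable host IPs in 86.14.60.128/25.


Host bits = 32 - 25 = 7
Total addresses = 2^7 = 128
Usable = total - 2 (network and broadcast)
Usable hosts: 126


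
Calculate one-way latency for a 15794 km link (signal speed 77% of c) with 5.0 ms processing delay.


Speed = 0.77 * 3e5 km/s = 231000 km/s
Propagation delay = 15794 / 231000 = 0.0684 s = 68.3723 ms
Processing delay = 5.0 ms
Total one-way latency = 73.3723 ms


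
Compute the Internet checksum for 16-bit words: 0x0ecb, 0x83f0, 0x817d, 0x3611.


Sum all words (with carry folding):
+ 0x0ecb = 0x0ecb
+ 0x83f0 = 0x92bb
+ 0x817d = 0x1439
+ 0x3611 = 0x4a4a
One's complement: ~0x4a4a
Checksum = 0xb5b5


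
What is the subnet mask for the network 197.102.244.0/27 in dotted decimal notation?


/27 means 27 network bits, 5 host bits
Binary: 11111111111111111111111111100000
Mask: 255.255.255.224


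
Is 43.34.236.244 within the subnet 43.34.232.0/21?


Subnet network: 43.34.232.0
Test IP AND mask: 43.34.232.0
Yes, 43.34.236.244 is in 43.34.232.0/21


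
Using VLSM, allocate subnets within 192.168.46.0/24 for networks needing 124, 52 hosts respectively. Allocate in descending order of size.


124 hosts -> /25 (126 usable): 192.168.46.0/25
52 hosts -> /26 (62 usable): 192.168.46.128/26
Allocation: 192.168.46.0/25 (124 hosts, 126 usable); 192.168.46.128/26 (52 hosts, 62 usable)


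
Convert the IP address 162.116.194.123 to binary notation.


162 = 10100010
116 = 01110100
194 = 11000010
123 = 01111011
Binary: 10100010.01110100.11000010.01111011


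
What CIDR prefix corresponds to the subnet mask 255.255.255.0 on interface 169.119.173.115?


Binary: 11111111.11111111.11111111.00000000
Count leading 1s
Prefix: /24


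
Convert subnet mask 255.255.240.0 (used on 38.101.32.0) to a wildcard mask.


Subnet mask: 255.255.240.0
Wildcard = 255.255.255.255 - subnet mask
255 - 255 = 0
255 - 255 = 0
255 - 240 = 15
255 - 0 = 255
Wildcard: 0.0.15.255


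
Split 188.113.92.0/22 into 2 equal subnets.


New prefix = 22 + 1 = 23
Each subnet has 512 addresses
  188.113.92.0/23
  188.113.94.0/23
Subnets: 188.113.92.0/23, 188.113.94.0/23


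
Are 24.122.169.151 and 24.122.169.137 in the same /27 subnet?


Mask: 255.255.255.224
24.122.169.151 AND mask = 24.122.169.128
24.122.169.137 AND mask = 24.122.169.128
Yes, same subnet (24.122.169.128)


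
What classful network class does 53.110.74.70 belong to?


First octet: 53
Binary: 00110101
0xxxxxxx -> Class A (1-126)
Class A, default mask 255.0.0.0 (/8)


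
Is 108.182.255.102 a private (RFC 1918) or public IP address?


RFC 1918 private ranges:
  10.0.0.0/8 (10.0.0.0 - 10.255.255.255)
  172.16.0.0/12 (172.16.0.0 - 172.31.255.255)
  192.168.0.0/16 (192.168.0.0 - 192.168.255.255)
Public (not in any RFC 1918 range)


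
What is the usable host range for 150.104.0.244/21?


Network: 150.104.0.0
Broadcast: 150.104.7.255
First usable = network + 1
Last usable = broadcast - 1
Range: 150.104.0.1 to 150.104.7.254


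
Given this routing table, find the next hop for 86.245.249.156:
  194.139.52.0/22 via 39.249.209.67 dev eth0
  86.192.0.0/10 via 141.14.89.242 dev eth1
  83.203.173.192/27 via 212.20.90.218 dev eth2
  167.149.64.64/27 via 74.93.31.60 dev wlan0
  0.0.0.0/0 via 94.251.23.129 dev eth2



Longest prefix match for 86.245.249.156:
  /22 194.139.52.0: no
  /10 86.192.0.0: MATCH
  /27 83.203.173.192: no
  /27 167.149.64.64: no
  /0 0.0.0.0: MATCH
Selected: next-hop 141.14.89.242 via eth1 (matched /10)


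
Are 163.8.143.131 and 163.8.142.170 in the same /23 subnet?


Mask: 255.255.254.0
163.8.143.131 AND mask = 163.8.142.0
163.8.142.170 AND mask = 163.8.142.0
Yes, same subnet (163.8.142.0)


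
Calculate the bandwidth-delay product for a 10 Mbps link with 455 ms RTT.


BDP = bandwidth * RTT
= 10 Mbps * 455 ms
= 10 * 1e6 * 455 / 1000 bits
= 4550000 bits
= 568750 bytes
= 555.4199 KB
BDP = 4550000 bits (568750 bytes)


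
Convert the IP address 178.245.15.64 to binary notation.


178 = 10110010
245 = 11110101
15 = 00001111
64 = 01000000
Binary: 10110010.11110101.00001111.01000000


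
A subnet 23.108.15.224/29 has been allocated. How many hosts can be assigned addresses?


Host bits = 32 - 29 = 3
Total addresses = 2^3 = 8
Usable = total - 2 (network and broadcast)
Usable hosts: 6


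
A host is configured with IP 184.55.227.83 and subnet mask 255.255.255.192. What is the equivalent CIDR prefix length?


Binary: 11111111.11111111.11111111.11000000
Count leading 1s
Prefix: /26


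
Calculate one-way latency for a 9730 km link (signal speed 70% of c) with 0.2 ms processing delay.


Speed = 0.7 * 3e5 km/s = 210000 km/s
Propagation delay = 9730 / 210000 = 0.0463 s = 46.3333 ms
Processing delay = 0.2 ms
Total one-way latency = 46.5333 ms


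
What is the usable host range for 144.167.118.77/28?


Network: 144.167.118.64
Broadcast: 144.167.118.79
First usable = network + 1
Last usable = broadcast - 1
Range: 144.167.118.65 to 144.167.118.78


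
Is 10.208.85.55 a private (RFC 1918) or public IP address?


RFC 1918 private ranges:
  10.0.0.0/8 (10.0.0.0 - 10.255.255.255)
  172.16.0.0/12 (172.16.0.0 - 172.31.255.255)
  192.168.0.0/16 (192.168.0.0 - 192.168.255.255)
Private (in 10.0.0.0/8)


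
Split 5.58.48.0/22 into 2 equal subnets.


New prefix = 22 + 1 = 23
Each subnet has 512 addresses
  5.58.48.0/23
  5.58.50.0/23
Subnets: 5.58.48.0/23, 5.58.50.0/23


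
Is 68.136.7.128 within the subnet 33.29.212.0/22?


Subnet network: 33.29.212.0
Test IP AND mask: 68.136.4.0
No, 68.136.7.128 is not in 33.29.212.0/22


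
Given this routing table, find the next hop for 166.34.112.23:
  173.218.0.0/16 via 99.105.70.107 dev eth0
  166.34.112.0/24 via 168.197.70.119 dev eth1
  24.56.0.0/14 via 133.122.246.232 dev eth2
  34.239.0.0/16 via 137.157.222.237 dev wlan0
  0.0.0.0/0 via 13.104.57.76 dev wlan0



Longest prefix match for 166.34.112.23:
  /16 173.218.0.0: no
  /24 166.34.112.0: MATCH
  /14 24.56.0.0: no
  /16 34.239.0.0: no
  /0 0.0.0.0: MATCH
Selected: next-hop 168.197.70.119 via eth1 (matched /24)


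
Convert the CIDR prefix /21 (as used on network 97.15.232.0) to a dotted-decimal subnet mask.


/21 means 21 network bits, 11 host bits
Binary: 11111111111111111111100000000000
Mask: 255.255.248.0


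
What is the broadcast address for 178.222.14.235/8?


Network: 178.0.0.0/8
Host bits = 24
Set all host bits to 1:
Broadcast: 178.255.255.255


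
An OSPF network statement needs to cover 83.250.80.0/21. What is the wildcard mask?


Subnet mask: 255.255.248.0
Wildcard = 255.255.255.255 - subnet mask
255 - 255 = 0
255 - 255 = 0
255 - 248 = 7
255 - 0 = 255
Wildcard: 0.0.7.255


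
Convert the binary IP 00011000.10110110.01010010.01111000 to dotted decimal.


00011000 = 24
10110110 = 182
01010010 = 82
01111000 = 120
IP: 24.182.82.120


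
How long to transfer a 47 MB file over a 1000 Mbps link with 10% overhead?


Effective throughput = 1000 * (1 - 10/100) = 900 Mbps
File size in Mb = 47 * 8 = 376 Mb
Time = 376 / 900
Time = 0.4178 seconds


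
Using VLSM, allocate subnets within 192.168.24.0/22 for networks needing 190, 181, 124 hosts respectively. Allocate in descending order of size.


190 hosts -> /24 (254 usable): 192.168.24.0/24
181 hosts -> /24 (254 usable): 192.168.25.0/24
124 hosts -> /25 (126 usable): 192.168.26.0/25
Allocation: 192.168.24.0/24 (190 hosts, 254 usable); 192.168.25.0/24 (181 hosts, 254 usable); 192.168.26.0/25 (124 hosts, 126 usable)


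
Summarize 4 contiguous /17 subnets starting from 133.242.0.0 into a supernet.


Original prefix: /17
Number of subnets: 4 = 2^2
New prefix = 17 - 2 = 15
Supernet: 133.242.0.0/15


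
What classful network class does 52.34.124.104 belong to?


First octet: 52
Binary: 00110100
0xxxxxxx -> Class A (1-126)
Class A, default mask 255.0.0.0 (/8)


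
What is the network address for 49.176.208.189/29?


IP:   00110001.10110000.11010000.10111101
Mask: 11111111.11111111.11111111.11111000
AND operation:
Net:  00110001.10110000.11010000.10111000
Network: 49.176.208.184/29


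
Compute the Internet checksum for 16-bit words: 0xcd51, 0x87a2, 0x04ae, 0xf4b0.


Sum all words (with carry folding):
+ 0xcd51 = 0xcd51
+ 0x87a2 = 0x54f4
+ 0x04ae = 0x59a2
+ 0xf4b0 = 0x4e53
One's complement: ~0x4e53
Checksum = 0xb1ac


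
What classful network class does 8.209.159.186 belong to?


First octet: 8
Binary: 00001000
0xxxxxxx -> Class A (1-126)
Class A, default mask 255.0.0.0 (/8)


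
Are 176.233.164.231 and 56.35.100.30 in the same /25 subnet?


Mask: 255.255.255.128
176.233.164.231 AND mask = 176.233.164.128
56.35.100.30 AND mask = 56.35.100.0
No, different subnets (176.233.164.128 vs 56.35.100.0)


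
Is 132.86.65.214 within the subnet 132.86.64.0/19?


Subnet network: 132.86.64.0
Test IP AND mask: 132.86.64.0
Yes, 132.86.65.214 is in 132.86.64.0/19


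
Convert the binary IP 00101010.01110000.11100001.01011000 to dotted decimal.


00101010 = 42
01110000 = 112
11100001 = 225
01011000 = 88
IP: 42.112.225.88


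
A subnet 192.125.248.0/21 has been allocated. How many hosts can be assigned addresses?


Host bits = 32 - 21 = 11
Total addresses = 2^11 = 2048
Usable = total - 2 (network and broadcast)
Usable hosts: 2046


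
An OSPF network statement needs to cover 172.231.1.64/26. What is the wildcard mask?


Subnet mask: 255.255.255.192
Wildcard = 255.255.255.255 - subnet mask
255 - 255 = 0
255 - 255 = 0
255 - 255 = 0
255 - 192 = 63
Wildcard: 0.0.0.63


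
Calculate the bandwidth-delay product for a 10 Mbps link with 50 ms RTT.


BDP = bandwidth * RTT
= 10 Mbps * 50 ms
= 10 * 1e6 * 50 / 1000 bits
= 500000 bits
= 62500 bytes
= 61.0352 KB
BDP = 500000 bits (62500 bytes)


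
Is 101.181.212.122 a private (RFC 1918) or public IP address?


RFC 1918 private ranges:
  10.0.0.0/8 (10.0.0.0 - 10.255.255.255)
  172.16.0.0/12 (172.16.0.0 - 172.31.255.255)
  192.168.0.0/16 (192.168.0.0 - 192.168.255.255)
Public (not in any RFC 1918 range)


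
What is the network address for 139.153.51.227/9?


IP:   10001011.10011001.00110011.11100011
Mask: 11111111.10000000.00000000.00000000
AND operation:
Net:  10001011.10000000.00000000.00000000
Network: 139.128.0.0/9


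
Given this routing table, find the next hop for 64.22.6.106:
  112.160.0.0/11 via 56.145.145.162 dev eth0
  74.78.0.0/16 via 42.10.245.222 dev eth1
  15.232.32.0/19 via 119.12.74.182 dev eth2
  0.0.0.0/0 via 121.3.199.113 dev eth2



Longest prefix match for 64.22.6.106:
  /11 112.160.0.0: no
  /16 74.78.0.0: no
  /19 15.232.32.0: no
  /0 0.0.0.0: MATCH
Selected: next-hop 121.3.199.113 via eth2 (matched /0)


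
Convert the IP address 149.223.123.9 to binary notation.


149 = 10010101
223 = 11011111
123 = 01111011
9 = 00001001
Binary: 10010101.11011111.01111011.00001001


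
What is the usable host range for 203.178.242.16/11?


Network: 203.160.0.0
Broadcast: 203.191.255.255
First usable = network + 1
Last usable = broadcast - 1
Range: 203.160.0.1 to 203.191.255.254


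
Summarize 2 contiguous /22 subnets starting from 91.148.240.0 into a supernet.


Original prefix: /22
Number of subnets: 2 = 2^1
New prefix = 22 - 1 = 21
Supernet: 91.148.240.0/21


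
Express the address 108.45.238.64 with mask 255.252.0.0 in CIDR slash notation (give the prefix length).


Binary: 11111111.11111100.00000000.00000000
Count leading 1s
Prefix: /14


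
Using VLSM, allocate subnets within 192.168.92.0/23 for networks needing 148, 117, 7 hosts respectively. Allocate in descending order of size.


148 hosts -> /24 (254 usable): 192.168.92.0/24
117 hosts -> /25 (126 usable): 192.168.93.0/25
7 hosts -> /28 (14 usable): 192.168.93.128/28
Allocation: 192.168.92.0/24 (148 hosts, 254 usable); 192.168.93.0/25 (117 hosts, 126 usable); 192.168.93.128/28 (7 hosts, 14 usable)


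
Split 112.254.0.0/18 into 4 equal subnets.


New prefix = 18 + 2 = 20
Each subnet has 4096 addresses
  112.254.0.0/20
  112.254.16.0/20
  112.254.32.0/20
  112.254.48.0/20
Subnets: 112.254.0.0/20, 112.254.16.0/20, 112.254.32.0/20, 112.254.48.0/20


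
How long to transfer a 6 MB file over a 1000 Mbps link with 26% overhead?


Effective throughput = 1000 * (1 - 26/100) = 740 Mbps
File size in Mb = 6 * 8 = 48 Mb
Time = 48 / 740
Time = 0.0649 seconds


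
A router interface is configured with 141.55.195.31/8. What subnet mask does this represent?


/8 means 8 network bits, 24 host bits
Binary: 11111111000000000000000000000000
Mask: 255.0.0.0


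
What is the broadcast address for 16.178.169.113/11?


Network: 16.160.0.0/11
Host bits = 21
Set all host bits to 1:
Broadcast: 16.191.255.255


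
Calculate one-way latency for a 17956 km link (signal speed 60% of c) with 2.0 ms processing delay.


Speed = 0.6 * 3e5 km/s = 180000 km/s
Propagation delay = 17956 / 180000 = 0.0998 s = 99.7556 ms
Processing delay = 2.0 ms
Total one-way latency = 101.7556 ms


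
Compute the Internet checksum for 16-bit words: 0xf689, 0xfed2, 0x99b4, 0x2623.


Sum all words (with carry folding):
+ 0xf689 = 0xf689
+ 0xfed2 = 0xf55c
+ 0x99b4 = 0x8f11
+ 0x2623 = 0xb534
One's complement: ~0xb534
Checksum = 0x4acb


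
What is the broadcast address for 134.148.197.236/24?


Network: 134.148.197.0/24
Host bits = 8
Set all host bits to 1:
Broadcast: 134.148.197.255


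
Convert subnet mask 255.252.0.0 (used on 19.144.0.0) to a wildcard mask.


Subnet mask: 255.252.0.0
Wildcard = 255.255.255.255 - subnet mask
255 - 255 = 0
255 - 252 = 3
255 - 0 = 255
255 - 0 = 255
Wildcard: 0.3.255.255


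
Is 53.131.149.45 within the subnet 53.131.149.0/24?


Subnet network: 53.131.149.0
Test IP AND mask: 53.131.149.0
Yes, 53.131.149.45 is in 53.131.149.0/24


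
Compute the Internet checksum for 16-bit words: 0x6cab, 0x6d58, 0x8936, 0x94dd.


Sum all words (with carry folding):
+ 0x6cab = 0x6cab
+ 0x6d58 = 0xda03
+ 0x8936 = 0x633a
+ 0x94dd = 0xf817
One's complement: ~0xf817
Checksum = 0x07e8


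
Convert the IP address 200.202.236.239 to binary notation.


200 = 11001000
202 = 11001010
236 = 11101100
239 = 11101111
Binary: 11001000.11001010.11101100.11101111


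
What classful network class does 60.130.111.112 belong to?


First octet: 60
Binary: 00111100
0xxxxxxx -> Class A (1-126)
Class A, default mask 255.0.0.0 (/8)


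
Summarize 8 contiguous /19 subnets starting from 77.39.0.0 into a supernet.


Original prefix: /19
Number of subnets: 8 = 2^3
New prefix = 19 - 3 = 16
Supernet: 77.39.0.0/16


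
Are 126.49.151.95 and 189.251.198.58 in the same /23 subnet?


Mask: 255.255.254.0
126.49.151.95 AND mask = 126.49.150.0
189.251.198.58 AND mask = 189.251.198.0
No, different subnets (126.49.150.0 vs 189.251.198.0)


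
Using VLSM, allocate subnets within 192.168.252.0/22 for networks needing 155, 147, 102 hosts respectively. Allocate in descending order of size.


155 hosts -> /24 (254 usable): 192.168.252.0/24
147 hosts -> /24 (254 usable): 192.168.253.0/24
102 hosts -> /25 (126 usable): 192.168.254.0/25
Allocation: 192.168.252.0/24 (155 hosts, 254 usable); 192.168.253.0/24 (147 hosts, 254 usable); 192.168.254.0/25 (102 hosts, 126 usable)


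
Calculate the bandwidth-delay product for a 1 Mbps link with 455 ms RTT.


BDP = bandwidth * RTT
= 1 Mbps * 455 ms
= 1 * 1e6 * 455 / 1000 bits
= 455000 bits
= 56875 bytes
= 55.542 KB
BDP = 455000 bits (56875 bytes)


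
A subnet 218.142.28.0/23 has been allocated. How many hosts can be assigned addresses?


Host bits = 32 - 23 = 9
Total addresses = 2^9 = 512
Usable = total - 2 (network and broadcast)
Usable hosts: 510


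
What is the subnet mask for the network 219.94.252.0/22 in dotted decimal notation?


/22 means 22 network bits, 10 host bits
Binary: 11111111111111111111110000000000
Mask: 255.255.252.0


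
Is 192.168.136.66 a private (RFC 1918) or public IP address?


RFC 1918 private ranges:
  10.0.0.0/8 (10.0.0.0 - 10.255.255.255)
  172.16.0.0/12 (172.16.0.0 - 172.31.255.255)
  192.168.0.0/16 (192.168.0.0 - 192.168.255.255)
Private (in 192.168.0.0/16)


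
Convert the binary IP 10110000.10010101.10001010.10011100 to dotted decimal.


10110000 = 176
10010101 = 149
10001010 = 138
10011100 = 156
IP: 176.149.138.156


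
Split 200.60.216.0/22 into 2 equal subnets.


New prefix = 22 + 1 = 23
Each subnet has 512 addresses
  200.60.216.0/23
  200.60.218.0/23
Subnets: 200.60.216.0/23, 200.60.218.0/23


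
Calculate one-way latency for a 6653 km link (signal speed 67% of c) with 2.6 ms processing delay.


Speed = 0.67 * 3e5 km/s = 201000 km/s
Propagation delay = 6653 / 201000 = 0.0331 s = 33.0995 ms
Processing delay = 2.6 ms
Total one-way latency = 35.6995 ms


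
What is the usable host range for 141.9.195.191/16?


Network: 141.9.0.0
Broadcast: 141.9.255.255
First usable = network + 1
Last usable = broadcast - 1
Range: 141.9.0.1 to 141.9.255.254


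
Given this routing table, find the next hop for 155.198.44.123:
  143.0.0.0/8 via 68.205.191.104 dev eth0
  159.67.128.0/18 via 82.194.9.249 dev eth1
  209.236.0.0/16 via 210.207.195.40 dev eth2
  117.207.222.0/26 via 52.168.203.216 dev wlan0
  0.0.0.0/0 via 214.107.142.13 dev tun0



Longest prefix match for 155.198.44.123:
  /8 143.0.0.0: no
  /18 159.67.128.0: no
  /16 209.236.0.0: no
  /26 117.207.222.0: no
  /0 0.0.0.0: MATCH
Selected: next-hop 214.107.142.13 via tun0 (matched /0)


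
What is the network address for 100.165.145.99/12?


IP:   01100100.10100101.10010001.01100011
Mask: 11111111.11110000.00000000.00000000
AND operation:
Net:  01100100.10100000.00000000.00000000
Network: 100.160.0.0/12


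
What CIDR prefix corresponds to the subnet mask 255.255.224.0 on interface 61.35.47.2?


Binary: 11111111.11111111.11100000.00000000
Count leading 1s
Prefix: /19


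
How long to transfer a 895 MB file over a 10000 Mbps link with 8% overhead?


Effective throughput = 10000 * (1 - 8/100) = 9200 Mbps
File size in Mb = 895 * 8 = 7160 Mb
Time = 7160 / 9200
Time = 0.7783 seconds


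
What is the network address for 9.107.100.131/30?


IP:   00001001.01101011.01100100.10000011
Mask: 11111111.11111111.11111111.11111100
AND operation:
Net:  00001001.01101011.01100100.10000000
Network: 9.107.100.128/30


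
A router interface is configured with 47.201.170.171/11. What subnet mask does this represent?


/11 means 11 network bits, 21 host bits
Binary: 11111111111000000000000000000000
Mask: 255.224.0.0


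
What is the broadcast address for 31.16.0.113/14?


Network: 31.16.0.0/14
Host bits = 18
Set all host bits to 1:
Broadcast: 31.19.255.255


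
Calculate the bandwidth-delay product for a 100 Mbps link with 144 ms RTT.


BDP = bandwidth * RTT
= 100 Mbps * 144 ms
= 100 * 1e6 * 144 / 1000 bits
= 14400000 bits
= 1800000 bytes
= 1757.8125 KB
BDP = 14400000 bits (1800000 bytes)


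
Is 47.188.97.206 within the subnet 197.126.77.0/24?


Subnet network: 197.126.77.0
Test IP AND mask: 47.188.97.0
No, 47.188.97.206 is not in 197.126.77.0/24


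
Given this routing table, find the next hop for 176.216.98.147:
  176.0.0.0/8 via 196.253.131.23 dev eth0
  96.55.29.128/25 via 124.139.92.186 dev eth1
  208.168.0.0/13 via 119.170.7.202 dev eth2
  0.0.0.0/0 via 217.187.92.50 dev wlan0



Longest prefix match for 176.216.98.147:
  /8 176.0.0.0: MATCH
  /25 96.55.29.128: no
  /13 208.168.0.0: no
  /0 0.0.0.0: MATCH
Selected: next-hop 196.253.131.23 via eth0 (matched /8)


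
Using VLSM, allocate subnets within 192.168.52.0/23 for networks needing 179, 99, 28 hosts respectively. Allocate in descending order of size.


179 hosts -> /24 (254 usable): 192.168.52.0/24
99 hosts -> /25 (126 usable): 192.168.53.0/25
28 hosts -> /27 (30 usable): 192.168.53.128/27
Allocation: 192.168.52.0/24 (179 hosts, 254 usable); 192.168.53.0/25 (99 hosts, 126 usable); 192.168.53.128/27 (28 hosts, 30 usable)


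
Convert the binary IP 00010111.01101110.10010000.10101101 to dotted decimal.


00010111 = 23
01101110 = 110
10010000 = 144
10101101 = 173
IP: 23.110.144.173


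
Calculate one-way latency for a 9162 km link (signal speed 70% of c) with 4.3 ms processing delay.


Speed = 0.7 * 3e5 km/s = 210000 km/s
Propagation delay = 9162 / 210000 = 0.0436 s = 43.6286 ms
Processing delay = 4.3 ms
Total one-way latency = 47.9286 ms


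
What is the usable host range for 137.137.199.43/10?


Network: 137.128.0.0
Broadcast: 137.191.255.255
First usable = network + 1
Last usable = broadcast - 1
Range: 137.128.0.1 to 137.191.255.254


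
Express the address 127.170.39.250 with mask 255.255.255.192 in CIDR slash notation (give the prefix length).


Binary: 11111111.11111111.11111111.11000000
Count leading 1s
Prefix: /26


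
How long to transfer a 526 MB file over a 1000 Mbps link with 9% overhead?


Effective throughput = 1000 * (1 - 9/100) = 910 Mbps
File size in Mb = 526 * 8 = 4208 Mb
Time = 4208 / 910
Time = 4.6242 seconds


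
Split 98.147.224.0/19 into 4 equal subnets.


New prefix = 19 + 2 = 21
Each subnet has 2048 addresses
  98.147.224.0/21
  98.147.232.0/21
  98.147.240.0/21
  98.147.248.0/21
Subnets: 98.147.224.0/21, 98.147.232.0/21, 98.147.240.0/21, 98.147.248.0/21


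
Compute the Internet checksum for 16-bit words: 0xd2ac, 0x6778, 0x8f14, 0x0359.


Sum all words (with carry folding):
+ 0xd2ac = 0xd2ac
+ 0x6778 = 0x3a25
+ 0x8f14 = 0xc939
+ 0x0359 = 0xcc92
One's complement: ~0xcc92
Checksum = 0x336d


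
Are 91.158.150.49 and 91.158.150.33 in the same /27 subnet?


Mask: 255.255.255.224
91.158.150.49 AND mask = 91.158.150.32
91.158.150.33 AND mask = 91.158.150.32
Yes, same subnet (91.158.150.32)


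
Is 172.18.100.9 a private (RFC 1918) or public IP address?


RFC 1918 private ranges:
  10.0.0.0/8 (10.0.0.0 - 10.255.255.255)
  172.16.0.0/12 (172.16.0.0 - 172.31.255.255)
  192.168.0.0/16 (192.168.0.0 - 192.168.255.255)
Private (in 172.16.0.0/12)


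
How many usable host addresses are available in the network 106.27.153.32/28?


Host bits = 32 - 28 = 4
Total addresses = 2^4 = 16
Usable = total - 2 (network and broadcast)
Usable hosts: 14


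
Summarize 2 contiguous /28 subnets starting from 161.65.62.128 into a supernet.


Original prefix: /28
Number of subnets: 2 = 2^1
New prefix = 28 - 1 = 27
Supernet: 161.65.62.128/27


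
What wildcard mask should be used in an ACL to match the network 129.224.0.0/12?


Subnet mask: 255.240.0.0
Wildcard = 255.255.255.255 - subnet mask
255 - 255 = 0
255 - 240 = 15
255 - 0 = 255
255 - 0 = 255
Wildcard: 0.15.255.255


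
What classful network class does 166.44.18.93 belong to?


First octet: 166
Binary: 10100110
10xxxxxx -> Class B (128-191)
Class B, default mask 255.255.0.0 (/16)


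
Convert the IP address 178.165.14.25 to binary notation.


178 = 10110010
165 = 10100101
14 = 00001110
25 = 00011001
Binary: 10110010.10100101.00001110.00011001


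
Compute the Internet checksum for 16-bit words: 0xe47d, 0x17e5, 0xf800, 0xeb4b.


Sum all words (with carry folding):
+ 0xe47d = 0xe47d
+ 0x17e5 = 0xfc62
+ 0xf800 = 0xf463
+ 0xeb4b = 0xdfaf
One's complement: ~0xdfaf
Checksum = 0x2050


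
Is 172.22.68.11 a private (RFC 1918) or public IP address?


RFC 1918 private ranges:
  10.0.0.0/8 (10.0.0.0 - 10.255.255.255)
  172.16.0.0/12 (172.16.0.0 - 172.31.255.255)
  192.168.0.0/16 (192.168.0.0 - 192.168.255.255)
Private (in 172.16.0.0/12)


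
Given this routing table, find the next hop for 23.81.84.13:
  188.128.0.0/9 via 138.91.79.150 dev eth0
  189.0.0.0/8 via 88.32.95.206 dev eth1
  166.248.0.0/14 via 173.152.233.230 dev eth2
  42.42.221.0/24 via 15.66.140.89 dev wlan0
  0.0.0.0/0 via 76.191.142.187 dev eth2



Longest prefix match for 23.81.84.13:
  /9 188.128.0.0: no
  /8 189.0.0.0: no
  /14 166.248.0.0: no
  /24 42.42.221.0: no
  /0 0.0.0.0: MATCH
Selected: next-hop 76.191.142.187 via eth2 (matched /0)


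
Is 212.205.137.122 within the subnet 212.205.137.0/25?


Subnet network: 212.205.137.0
Test IP AND mask: 212.205.137.0
Yes, 212.205.137.122 is in 212.205.137.0/25


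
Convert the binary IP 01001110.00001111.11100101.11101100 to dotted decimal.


01001110 = 78
00001111 = 15
11100101 = 229
11101100 = 236
IP: 78.15.229.236


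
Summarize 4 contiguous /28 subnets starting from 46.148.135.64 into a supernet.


Original prefix: /28
Number of subnets: 4 = 2^2
New prefix = 28 - 2 = 26
Supernet: 46.148.135.64/26


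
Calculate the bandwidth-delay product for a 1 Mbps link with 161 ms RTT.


BDP = bandwidth * RTT
= 1 Mbps * 161 ms
= 1 * 1e6 * 161 / 1000 bits
= 161000 bits
= 20125 bytes
= 19.6533 KB
BDP = 161000 bits (20125 bytes)


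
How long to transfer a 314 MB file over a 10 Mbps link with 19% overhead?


Effective throughput = 10 * (1 - 19/100) = 8.1 Mbps
File size in Mb = 314 * 8 = 2512 Mb
Time = 2512 / 8.1
Time = 310.1235 seconds


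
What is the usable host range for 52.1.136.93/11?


Network: 52.0.0.0
Broadcast: 52.31.255.255
First usable = network + 1
Last usable = broadcast - 1
Range: 52.0.0.1 to 52.31.255.254


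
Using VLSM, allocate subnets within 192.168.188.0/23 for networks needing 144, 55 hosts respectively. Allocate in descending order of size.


144 hosts -> /24 (254 usable): 192.168.188.0/24
55 hosts -> /26 (62 usable): 192.168.189.0/26
Allocation: 192.168.188.0/24 (144 hosts, 254 usable); 192.168.189.0/26 (55 hosts, 62 usable)


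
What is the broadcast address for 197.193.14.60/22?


Network: 197.193.12.0/22
Host bits = 10
Set all host bits to 1:
Broadcast: 197.193.15.255


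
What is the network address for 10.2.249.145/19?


IP:   00001010.00000010.11111001.10010001
Mask: 11111111.11111111.11100000.00000000
AND operation:
Net:  00001010.00000010.11100000.00000000
Network: 10.2.224.0/19


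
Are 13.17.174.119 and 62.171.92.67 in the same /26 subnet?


Mask: 255.255.255.192
13.17.174.119 AND mask = 13.17.174.64
62.171.92.67 AND mask = 62.171.92.64
No, different subnets (13.17.174.64 vs 62.171.92.64)


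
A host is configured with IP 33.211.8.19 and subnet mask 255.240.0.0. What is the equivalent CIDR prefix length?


Binary: 11111111.11110000.00000000.00000000
Count leading 1s
Prefix: /12


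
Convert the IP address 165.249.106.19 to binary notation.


165 = 10100101
249 = 11111001
106 = 01101010
19 = 00010011
Binary: 10100101.11111001.01101010.00010011


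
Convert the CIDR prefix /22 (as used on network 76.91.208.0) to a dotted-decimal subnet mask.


/22 means 22 network bits, 10 host bits
Binary: 11111111111111111111110000000000
Mask: 255.255.252.0


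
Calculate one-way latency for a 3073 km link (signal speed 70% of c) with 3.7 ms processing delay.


Speed = 0.7 * 3e5 km/s = 210000 km/s
Propagation delay = 3073 / 210000 = 0.0146 s = 14.6333 ms
Processing delay = 3.7 ms
Total one-way latency = 18.3333 ms


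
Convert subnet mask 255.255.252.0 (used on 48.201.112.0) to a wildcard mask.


Subnet mask: 255.255.252.0
Wildcard = 255.255.255.255 - subnet mask
255 - 255 = 0
255 - 255 = 0
255 - 252 = 3
255 - 0 = 255
Wildcard: 0.0.3.255


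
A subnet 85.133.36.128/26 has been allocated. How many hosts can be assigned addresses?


Host bits = 32 - 26 = 6
Total addresses = 2^6 = 64
Usable = total - 2 (network and broadcast)
Usable hosts: 62


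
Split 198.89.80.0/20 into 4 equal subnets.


New prefix = 20 + 2 = 22
Each subnet has 1024 addresses
  198.89.80.0/22
  198.89.84.0/22
  198.89.88.0/22
  198.89.92.0/22
Subnets: 198.89.80.0/22, 198.89.84.0/22, 198.89.88.0/22, 198.89.92.0/22


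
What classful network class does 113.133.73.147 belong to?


First octet: 113
Binary: 01110001
0xxxxxxx -> Class A (1-126)
Class A, default mask 255.0.0.0 (/8)


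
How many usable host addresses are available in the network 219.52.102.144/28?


Host bits = 32 - 28 = 4
Total addresses = 2^4 = 16
Usable = total - 2 (network and broadcast)
Usable hosts: 14


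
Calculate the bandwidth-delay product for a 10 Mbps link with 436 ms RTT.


BDP = bandwidth * RTT
= 10 Mbps * 436 ms
= 10 * 1e6 * 436 / 1000 bits
= 4360000 bits
= 545000 bytes
= 532.2266 KB
BDP = 4360000 bits (545000 bytes)


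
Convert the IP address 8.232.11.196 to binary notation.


8 = 00001000
232 = 11101000
11 = 00001011
196 = 11000100
Binary: 00001000.11101000.00001011.11000100


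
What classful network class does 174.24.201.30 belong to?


First octet: 174
Binary: 10101110
10xxxxxx -> Class B (128-191)
Class B, default mask 255.255.0.0 (/16)


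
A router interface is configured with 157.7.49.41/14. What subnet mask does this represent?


/14 means 14 network bits, 18 host bits
Binary: 11111111111111000000000000000000
Mask: 255.252.0.0


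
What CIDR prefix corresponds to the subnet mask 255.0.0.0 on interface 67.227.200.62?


Binary: 11111111.00000000.00000000.00000000
Count leading 1s
Prefix: /8


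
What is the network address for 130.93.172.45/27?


IP:   10000010.01011101.10101100.00101101
Mask: 11111111.11111111.11111111.11100000
AND operation:
Net:  10000010.01011101.10101100.00100000
Network: 130.93.172.32/27


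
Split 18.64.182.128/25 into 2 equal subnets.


New prefix = 25 + 1 = 26
Each subnet has 64 addresses
  18.64.182.128/26
  18.64.182.192/26
Subnets: 18.64.182.128/26, 18.64.182.192/26


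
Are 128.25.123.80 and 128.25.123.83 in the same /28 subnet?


Mask: 255.255.255.240
128.25.123.80 AND mask = 128.25.123.80
128.25.123.83 AND mask = 128.25.123.80
Yes, same subnet (128.25.123.80)


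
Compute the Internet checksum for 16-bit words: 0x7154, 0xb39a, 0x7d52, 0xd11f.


Sum all words (with carry folding):
+ 0x7154 = 0x7154
+ 0xb39a = 0x24ef
+ 0x7d52 = 0xa241
+ 0xd11f = 0x7361
One's complement: ~0x7361
Checksum = 0x8c9e


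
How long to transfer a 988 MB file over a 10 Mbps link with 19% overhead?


Effective throughput = 10 * (1 - 19/100) = 8.1 Mbps
File size in Mb = 988 * 8 = 7904 Mb
Time = 7904 / 8.1
Time = 975.8025 seconds


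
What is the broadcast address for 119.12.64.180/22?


Network: 119.12.64.0/22
Host bits = 10
Set all host bits to 1:
Broadcast: 119.12.67.255


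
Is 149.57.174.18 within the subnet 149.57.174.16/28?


Subnet network: 149.57.174.16
Test IP AND mask: 149.57.174.16
Yes, 149.57.174.18 is in 149.57.174.16/28


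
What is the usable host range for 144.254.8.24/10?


Network: 144.192.0.0
Broadcast: 144.255.255.255
First usable = network + 1
Last usable = broadcast - 1
Range: 144.192.0.1 to 144.255.255.254


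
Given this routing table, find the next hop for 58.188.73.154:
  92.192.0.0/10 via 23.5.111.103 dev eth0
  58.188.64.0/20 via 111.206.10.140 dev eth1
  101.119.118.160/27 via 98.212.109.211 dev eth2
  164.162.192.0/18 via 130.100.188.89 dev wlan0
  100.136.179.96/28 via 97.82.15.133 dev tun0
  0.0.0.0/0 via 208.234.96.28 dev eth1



Longest prefix match for 58.188.73.154:
  /10 92.192.0.0: no
  /20 58.188.64.0: MATCH
  /27 101.119.118.160: no
  /18 164.162.192.0: no
  /28 100.136.179.96: no
  /0 0.0.0.0: MATCH
Selected: next-hop 111.206.10.140 via eth1 (matched /20)


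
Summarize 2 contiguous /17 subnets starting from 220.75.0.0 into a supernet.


Original prefix: /17
Number of subnets: 2 = 2^1
New prefix = 17 - 1 = 16
Supernet: 220.75.0.0/16


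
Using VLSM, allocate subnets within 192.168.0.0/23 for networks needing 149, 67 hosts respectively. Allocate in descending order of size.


149 hosts -> /24 (254 usable): 192.168.0.0/24
67 hosts -> /25 (126 usable): 192.168.1.0/25
Allocation: 192.168.0.0/24 (149 hosts, 254 usable); 192.168.1.0/25 (67 hosts, 126 usable)


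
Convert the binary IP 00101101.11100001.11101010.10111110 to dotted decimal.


00101101 = 45
11100001 = 225
11101010 = 234
10111110 = 190
IP: 45.225.234.190
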